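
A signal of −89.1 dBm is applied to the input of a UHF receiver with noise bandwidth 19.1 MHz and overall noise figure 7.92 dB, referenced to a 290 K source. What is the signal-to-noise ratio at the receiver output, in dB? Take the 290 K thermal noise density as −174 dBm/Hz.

4.2 dB

Noise floor: N = −174 + 10 log₁₀(B) + NF
10 log₁₀(1.91×10⁷) = 72.81 dB
N = −174 + 72.81 + 7.92 = −93.27 dBm
SNR = P_sig − N = −89.1 − (−93.27) = 4.17 dB → 4.2 dB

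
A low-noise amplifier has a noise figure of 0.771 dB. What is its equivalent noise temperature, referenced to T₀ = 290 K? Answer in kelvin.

F = 10^(0.771/10) = 1.19426
T_e = (F − 1)·T₀ = (1.19426 − 1) × 290 = 56.3 K

56.3 K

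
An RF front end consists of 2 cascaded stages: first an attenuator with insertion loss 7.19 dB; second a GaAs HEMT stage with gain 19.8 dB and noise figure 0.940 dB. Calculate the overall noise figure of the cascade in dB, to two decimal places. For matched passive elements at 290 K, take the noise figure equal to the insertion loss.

8.13 dB

Convert to linear (a loss of L dB is a gain of −L dB): F_i = 10^(NF_i/10), G_i = 10^(G_i,dB/10)
  Stage 1: F_1 = 10^(7.19/10) = 5.236, G_1 = 10^(−7.19/10) = 0.1910
  Stage 2: F_2 = 10^(0.940/10) = 1.242, G_2 = 10^(19.8/10) = 95.50
Friis cascade:
  F = 5.236 + (1.242 − 1)/0.1910 = 6.501
NF = 10 log₁₀(6.501) = 8.13 dB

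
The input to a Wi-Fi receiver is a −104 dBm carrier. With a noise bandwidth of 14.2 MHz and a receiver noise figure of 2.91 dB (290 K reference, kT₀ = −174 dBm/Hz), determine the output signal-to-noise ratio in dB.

−4.4 dB

Noise floor: N = −174 + 10 log₁₀(B) + NF
10 log₁₀(1.42×10⁷) = 71.52 dB
N = −174 + 71.52 + 2.91 = −99.57 dBm
SNR = P_sig − N = −104 − (−99.57) = −4.43 dB → −4.4 dB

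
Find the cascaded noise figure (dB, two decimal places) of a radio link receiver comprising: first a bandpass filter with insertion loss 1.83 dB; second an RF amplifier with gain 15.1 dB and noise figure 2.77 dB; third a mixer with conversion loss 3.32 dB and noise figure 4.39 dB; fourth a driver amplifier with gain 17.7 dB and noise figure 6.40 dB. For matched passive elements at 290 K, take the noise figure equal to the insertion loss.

Convert to linear (a loss of L dB is a gain of −L dB): F_i = 10^(NF_i/10), G_i = 10^(G_i,dB/10)
  Stage 1: F_1 = 10^(1.83/10) = 1.524, G_1 = 10^(−1.83/10) = 0.6561
  Stage 2: F_2 = 10^(2.77/10) = 1.892, G_2 = 10^(15.1/10) = 32.36
  Stage 3: F_3 = 10^(4.39/10) = 2.748, G_3 = 10^(−3.32/10) = 0.4656
  Stage 4: F_4 = 10^(6.40/10) = 4.365, G_4 = 10^(17.7/10) = 58.88
Friis cascade:
  F = 1.524 + (1.892 − 1)/0.6561 + (2.748 − 1)/21.23 + (4.365 − 1)/9.886 = 3.307
NF = 10 log₁₀(3.307) = 5.19 dB

5.19 dB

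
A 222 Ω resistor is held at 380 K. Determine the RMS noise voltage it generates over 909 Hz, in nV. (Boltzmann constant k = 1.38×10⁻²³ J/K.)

V_n = √(4kTRB)
4kTRB = 4 × 1.38×10⁻²³ × 380 × 2.22×10² × 9.09×10² = 4.23×10⁻¹⁵ V²
V_n = √(4.23×10⁻¹⁵) = 6.51×10⁻⁸ V = 65.1 nV

65.1 nV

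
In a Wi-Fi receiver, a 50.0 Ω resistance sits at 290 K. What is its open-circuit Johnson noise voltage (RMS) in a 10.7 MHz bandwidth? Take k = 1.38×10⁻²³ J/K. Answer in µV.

2.93 µV

V_n = √(4kTRB)
4kTRB = 4 × 1.38×10⁻²³ × 290 × 5.00×10¹ × 1.07×10⁷ = 8.56×10⁻¹² V²
V_n = √(8.56×10⁻¹²) = 2.93×10⁻⁶ V = 2.93 µV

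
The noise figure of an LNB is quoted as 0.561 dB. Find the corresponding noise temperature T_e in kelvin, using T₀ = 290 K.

40.0 K

F = 10^(0.561/10) = 1.13789
T_e = (F − 1)·T₀ = (1.13789 − 1) × 290 = 40.0 K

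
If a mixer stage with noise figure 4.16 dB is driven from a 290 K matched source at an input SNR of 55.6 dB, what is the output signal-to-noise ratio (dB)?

51.44 dB

By definition F = SNR_in/SNR_out, so in dB: SNR_out = SNR_in − NF
SNR_out = 55.6 − 4.16 = 51.44 dB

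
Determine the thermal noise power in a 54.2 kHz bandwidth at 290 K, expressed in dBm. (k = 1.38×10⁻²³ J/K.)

P_n = kTB = 1.38×10⁻²³ × 290 × 5.42×10⁴ = 2.17×10⁻¹⁶ W
In dBm: 10 log₁₀(2.17×10⁻¹⁶ / 10⁻³) = −126.6 dBm

−126.6 dBm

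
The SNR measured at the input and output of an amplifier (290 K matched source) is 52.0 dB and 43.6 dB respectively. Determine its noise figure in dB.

8.4 dB

NF (dB) = SNR_in(dB) − SNR_out(dB) when the source is at T₀
NF = 52.0 − 43.6 = 8.4 dB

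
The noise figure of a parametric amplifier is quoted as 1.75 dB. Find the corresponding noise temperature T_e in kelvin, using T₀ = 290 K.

144 K

F = 10^(1.75/10) = 1.49624
T_e = (F − 1)·T₀ = (1.49624 − 1) × 290 = 144 K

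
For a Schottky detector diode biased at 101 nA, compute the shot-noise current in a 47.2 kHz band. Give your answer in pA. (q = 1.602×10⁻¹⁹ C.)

39.1 pA

I_n = √(2qI·B)
2qI·B = 2 × 1.602×10⁻¹⁹ × 1.01×10⁻⁷ × 4.72×10⁴ = 1.53×10⁻²¹ A²
I_n = √(1.53×10⁻²¹) = 3.91×10⁻¹¹ A = 39.1 pA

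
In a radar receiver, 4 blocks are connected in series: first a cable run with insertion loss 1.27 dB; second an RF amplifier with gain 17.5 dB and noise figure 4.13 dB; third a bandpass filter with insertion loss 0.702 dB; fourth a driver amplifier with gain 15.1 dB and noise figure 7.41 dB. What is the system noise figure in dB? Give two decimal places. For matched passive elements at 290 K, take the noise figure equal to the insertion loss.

Convert to linear (a loss of L dB is a gain of −L dB): F_i = 10^(NF_i/10), G_i = 10^(G_i,dB/10)
  Stage 1: F_1 = 10^(1.27/10) = 1.340, G_1 = 10^(−1.27/10) = 0.7464
  Stage 2: F_2 = 10^(4.13/10) = 2.588, G_2 = 10^(17.5/10) = 56.23
  Stage 3: F_3 = 10^(0.702/10) = 1.175, G_3 = 10^(−0.702/10) = 0.8507
  Stage 4: F_4 = 10^(7.41/10) = 5.508, G_4 = 10^(15.1/10) = 32.36
Friis cascade:
  F = 1.340 + (2.588 − 1)/0.7464 + (1.175 − 1)/41.98 + (5.508 − 1)/35.71 = 3.598
NF = 10 log₁₀(3.598) = 5.56 dB

5.56 dB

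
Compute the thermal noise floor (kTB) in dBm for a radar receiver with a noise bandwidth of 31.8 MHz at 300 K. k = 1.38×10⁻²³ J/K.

−98.8 dBm

P_n = kTB = 1.38×10⁻²³ × 300 × 3.18×10⁷ = 1.32×10⁻¹³ W
In dBm: 10 log₁₀(1.32×10⁻¹³ / 10⁻³) = −98.8 dBm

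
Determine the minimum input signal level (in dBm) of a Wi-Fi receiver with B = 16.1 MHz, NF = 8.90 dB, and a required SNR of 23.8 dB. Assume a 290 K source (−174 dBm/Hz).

−69.2 dBm

Sensitivity = −174 + 10 log₁₀(B) + NF + SNR_min
= −174 + 72.07 + 8.90 + 23.8
= −69.23 dBm → −69.2 dBm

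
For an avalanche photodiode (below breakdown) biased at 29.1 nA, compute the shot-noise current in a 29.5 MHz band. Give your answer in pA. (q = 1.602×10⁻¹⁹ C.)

I_n = √(2qI·B)
2qI·B = 2 × 1.602×10⁻¹⁹ × 2.91×10⁻⁸ × 2.95×10⁷ = 2.75×10⁻¹⁹ A²
I_n = √(2.75×10⁻¹⁹) = 5.24×10⁻¹⁰ A = 524 pA

524 pA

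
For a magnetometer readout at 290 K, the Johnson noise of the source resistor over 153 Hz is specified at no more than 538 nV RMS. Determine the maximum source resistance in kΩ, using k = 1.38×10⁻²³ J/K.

Johnson–Nyquist: V_n = √(4kTRB) ⇒ R = V_n² / (4kTB)
4kTB = 4 × 1.38×10⁻²³ × 290 × 1.53×10² = 2.45×10⁻¹⁸
R = (5.38×10⁻⁷)² / 2.45×10⁻¹⁸ = 1.18×10⁵ Ω = 118 kΩ

118 kΩ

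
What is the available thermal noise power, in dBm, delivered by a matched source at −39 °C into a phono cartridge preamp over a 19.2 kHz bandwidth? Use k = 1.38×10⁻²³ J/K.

−132.1 dBm

T = −39 °C + 273.15 = 234.15 K
P_n = kTB = 1.38×10⁻²³ × 234.15 × 1.92×10⁴ = 6.20×10⁻¹⁷ W
In dBm: 10 log₁₀(6.20×10⁻¹⁷ / 10⁻³) = −132.1 dBm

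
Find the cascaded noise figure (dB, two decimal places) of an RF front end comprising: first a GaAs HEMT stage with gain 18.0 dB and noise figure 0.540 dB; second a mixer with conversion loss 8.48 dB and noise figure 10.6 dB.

1.13 dB

Convert to linear (a loss of L dB is a gain of −L dB): F_i = 10^(NF_i/10), G_i = 10^(G_i,dB/10)
  Stage 1: F_1 = 10^(0.540/10) = 1.132, G_1 = 10^(18.0/10) = 63.10
  Stage 2: F_2 = 10^(10.6/10) = 11.48, G_2 = 10^(−8.48/10) = 0.1419
Friis cascade:
  F = 1.132 + (11.48 − 1)/63.10 = 1.299
NF = 10 log₁₀(1.299) = 1.13 dB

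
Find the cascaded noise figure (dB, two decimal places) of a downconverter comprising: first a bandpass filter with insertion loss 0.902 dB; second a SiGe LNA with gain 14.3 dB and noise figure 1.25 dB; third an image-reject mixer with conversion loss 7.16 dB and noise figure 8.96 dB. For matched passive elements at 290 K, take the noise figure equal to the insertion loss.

Convert to linear (a loss of L dB is a gain of −L dB): F_i = 10^(NF_i/10), G_i = 10^(G_i,dB/10)
  Stage 1: F_1 = 10^(0.902/10) = 1.231, G_1 = 10^(−0.902/10) = 0.8125
  Stage 2: F_2 = 10^(1.25/10) = 1.334, G_2 = 10^(14.3/10) = 26.92
  Stage 3: F_3 = 10^(8.96/10) = 7.870, G_3 = 10^(−7.16/10) = 0.1923
Friis cascade:
  F = 1.231 + (1.334 − 1)/0.8125 + (7.870 − 1)/21.87 = 1.956
NF = 10 log₁₀(1.956) = 2.91 dB

2.91 dB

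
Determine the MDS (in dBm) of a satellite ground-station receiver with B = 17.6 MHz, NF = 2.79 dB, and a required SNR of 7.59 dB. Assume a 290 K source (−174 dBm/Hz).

Sensitivity = −174 + 10 log₁₀(B) + NF + SNR_min
= −174 + 72.46 + 2.79 + 7.59
= −91.16 dBm → −91.2 dBm

−91.2 dBm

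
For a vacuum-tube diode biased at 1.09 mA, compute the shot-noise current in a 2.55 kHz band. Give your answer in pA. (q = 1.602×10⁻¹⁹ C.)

944 pA

I_n = √(2qI·B)
2qI·B = 2 × 1.602×10⁻¹⁹ × 1.09×10⁻³ × 2.55×10³ = 8.91×10⁻¹⁹ A²
I_n = √(8.91×10⁻¹⁹) = 9.44×10⁻¹⁰ A = 944 pA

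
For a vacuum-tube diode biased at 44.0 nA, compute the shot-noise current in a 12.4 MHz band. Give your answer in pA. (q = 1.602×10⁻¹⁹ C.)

I_n = √(2qI·B)
2qI·B = 2 × 1.602×10⁻¹⁹ × 4.40×10⁻⁸ × 1.24×10⁷ = 1.75×10⁻¹⁹ A²
I_n = √(1.75×10⁻¹⁹) = 4.18×10⁻¹⁰ A = 418 pA

418 pA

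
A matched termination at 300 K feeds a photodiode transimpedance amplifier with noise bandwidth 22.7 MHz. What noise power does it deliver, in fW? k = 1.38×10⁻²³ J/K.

P_n = kTB = 1.38×10⁻²³ × 300 × 2.27×10⁷ = 9.40×10⁻¹⁴ W = 94.0 fW

94.0 fW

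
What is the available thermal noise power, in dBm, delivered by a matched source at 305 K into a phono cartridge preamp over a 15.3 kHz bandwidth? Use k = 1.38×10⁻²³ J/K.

P_n = kTB = 1.38×10⁻²³ × 305 × 1.53×10⁴ = 6.44×10⁻¹⁷ W
In dBm: 10 log₁₀(6.44×10⁻¹⁷ / 10⁻³) = −131.9 dBm

−131.9 dBm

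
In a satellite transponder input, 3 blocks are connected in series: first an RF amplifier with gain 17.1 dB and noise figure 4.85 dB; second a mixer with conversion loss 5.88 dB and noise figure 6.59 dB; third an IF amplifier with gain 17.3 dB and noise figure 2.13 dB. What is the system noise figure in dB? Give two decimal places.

5.01 dB

Convert to linear (a loss of L dB is a gain of −L dB): F_i = 10^(NF_i/10), G_i = 10^(G_i,dB/10)
  Stage 1: F_1 = 10^(4.85/10) = 3.055, G_1 = 10^(17.1/10) = 51.29
  Stage 2: F_2 = 10^(6.59/10) = 4.560, G_2 = 10^(−5.88/10) = 0.2582
  Stage 3: F_3 = 10^(2.13/10) = 1.633, G_3 = 10^(17.3/10) = 53.70
Friis cascade:
  F = 3.055 + (4.560 − 1)/51.29 + (1.633 − 1)/13.24 = 3.172
NF = 10 log₁₀(3.172) = 5.01 dB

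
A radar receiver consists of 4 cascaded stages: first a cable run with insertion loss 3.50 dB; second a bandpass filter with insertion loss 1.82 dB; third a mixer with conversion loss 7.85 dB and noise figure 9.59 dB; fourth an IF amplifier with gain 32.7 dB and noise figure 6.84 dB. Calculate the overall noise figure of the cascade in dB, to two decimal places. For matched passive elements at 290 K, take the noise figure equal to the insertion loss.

Convert to linear (a loss of L dB is a gain of −L dB): F_i = 10^(NF_i/10), G_i = 10^(G_i,dB/10)
  Stage 1: F_1 = 10^(3.50/10) = 2.239, G_1 = 10^(−3.50/10) = 0.4467
  Stage 2: F_2 = 10^(1.82/10) = 1.521, G_2 = 10^(−1.82/10) = 0.6577
  Stage 3: F_3 = 10^(9.59/10) = 9.099, G_3 = 10^(−7.85/10) = 0.1641
  Stage 4: F_4 = 10^(6.84/10) = 4.831, G_4 = 10^(32.7/10) = 1862
Friis cascade:
  F = 2.239 + (1.521 − 1)/0.4467 + (9.099 − 1)/0.2938 + (4.831 − 1)/0.04819 = 110.5
NF = 10 log₁₀(110.5) = 20.43 dB

20.43 dB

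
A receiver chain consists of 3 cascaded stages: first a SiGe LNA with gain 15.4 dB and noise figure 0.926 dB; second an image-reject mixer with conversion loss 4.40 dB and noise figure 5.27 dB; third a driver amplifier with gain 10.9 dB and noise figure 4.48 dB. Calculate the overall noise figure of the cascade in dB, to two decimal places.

1.61 dB

Convert to linear (a loss of L dB is a gain of −L dB): F_i = 10^(NF_i/10), G_i = 10^(G_i,dB/10)
  Stage 1: F_1 = 10^(0.926/10) = 1.238, G_1 = 10^(15.4/10) = 34.67
  Stage 2: F_2 = 10^(5.27/10) = 3.365, G_2 = 10^(−4.40/10) = 0.3631
  Stage 3: F_3 = 10^(4.48/10) = 2.805, G_3 = 10^(10.9/10) = 12.30
Friis cascade:
  F = 1.238 + (3.365 − 1)/34.67 + (2.805 − 1)/12.59 = 1.449
NF = 10 log₁₀(1.449) = 1.61 dB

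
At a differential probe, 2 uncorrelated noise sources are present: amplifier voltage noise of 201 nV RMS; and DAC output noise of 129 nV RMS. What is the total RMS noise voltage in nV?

239 nV

Uncorrelated sources add in power (mean-square): V_tot = √(ΣV_i²)
V_tot = √[(2.01×10⁻⁷)² + (1.29×10⁻⁷)²] = 2.39×10⁻⁷ V = 239 nV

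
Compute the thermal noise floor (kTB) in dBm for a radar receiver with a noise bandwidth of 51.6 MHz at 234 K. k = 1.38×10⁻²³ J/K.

−97.8 dBm

P_n = kTB = 1.38×10⁻²³ × 234 × 5.16×10⁷ = 1.67×10⁻¹³ W
In dBm: 10 log₁₀(1.67×10⁻¹³ / 10⁻³) = −97.8 dBm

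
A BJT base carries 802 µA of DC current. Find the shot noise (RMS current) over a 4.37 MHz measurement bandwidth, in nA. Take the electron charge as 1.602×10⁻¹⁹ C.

I_n = √(2qI·B)
2qI·B = 2 × 1.602×10⁻¹⁹ × 8.02×10⁻⁴ × 4.37×10⁶ = 1.12×10⁻¹⁵ A²
I_n = √(1.12×10⁻¹⁵) = 3.35×10⁻⁸ A = 33.5 nA

33.5 nA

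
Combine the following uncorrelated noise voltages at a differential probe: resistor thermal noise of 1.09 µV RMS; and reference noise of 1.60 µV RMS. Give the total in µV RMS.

1.94 µV

Uncorrelated sources add in power (mean-square): V_tot = √(ΣV_i²)
V_tot = √[(1.09×10⁻⁶)² + (1.60×10⁻⁶)²] = 1.94×10⁻⁶ V = 1.94 µV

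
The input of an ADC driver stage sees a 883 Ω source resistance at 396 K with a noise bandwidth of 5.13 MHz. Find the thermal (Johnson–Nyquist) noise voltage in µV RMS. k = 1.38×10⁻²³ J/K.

V_n = √(4kTRB)
4kTRB = 4 × 1.38×10⁻²³ × 396 × 8.83×10² × 5.13×10⁶ = 9.90×10⁻¹¹ V²
V_n = √(9.90×10⁻¹¹) = 9.95×10⁻⁶ V = 9.95 µV

9.95 µV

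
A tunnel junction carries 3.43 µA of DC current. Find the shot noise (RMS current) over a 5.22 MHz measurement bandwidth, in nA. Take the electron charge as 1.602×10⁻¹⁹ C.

2.40 nA

I_n = √(2qI·B)
2qI·B = 2 × 1.602×10⁻¹⁹ × 3.43×10⁻⁶ × 5.22×10⁶ = 5.74×10⁻¹⁸ A²
I_n = √(5.74×10⁻¹⁸) = 2.40×10⁻⁹ A = 2.40 nA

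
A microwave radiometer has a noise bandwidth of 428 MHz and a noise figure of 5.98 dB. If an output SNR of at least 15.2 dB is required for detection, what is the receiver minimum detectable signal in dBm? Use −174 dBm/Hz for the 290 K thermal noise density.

Sensitivity = −174 + 10 log₁₀(B) + NF + SNR_min
= −174 + 86.31 + 5.98 + 15.2
= −66.51 dBm → −66.5 dBm

−66.5 dBm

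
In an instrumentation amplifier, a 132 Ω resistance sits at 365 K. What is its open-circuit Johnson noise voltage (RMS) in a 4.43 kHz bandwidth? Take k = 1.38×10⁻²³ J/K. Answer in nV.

V_n = √(4kTRB)
4kTRB = 4 × 1.38×10⁻²³ × 365 × 1.32×10² × 4.43×10³ = 1.18×10⁻¹⁴ V²
V_n = √(1.18×10⁻¹⁴) = 1.09×10⁻⁷ V = 109 nV

109 nV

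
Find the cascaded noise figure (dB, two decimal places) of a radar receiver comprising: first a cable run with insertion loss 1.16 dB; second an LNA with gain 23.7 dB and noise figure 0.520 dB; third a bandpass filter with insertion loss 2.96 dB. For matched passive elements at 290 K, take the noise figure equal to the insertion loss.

Convert to linear (a loss of L dB is a gain of −L dB): F_i = 10^(NF_i/10), G_i = 10^(G_i,dB/10)
  Stage 1: F_1 = 10^(1.16/10) = 1.306, G_1 = 10^(−1.16/10) = 0.7656
  Stage 2: F_2 = 10^(0.520/10) = 1.127, G_2 = 10^(23.7/10) = 234.4
  Stage 3: F_3 = 10^(2.96/10) = 1.977, G_3 = 10^(−2.96/10) = 0.5058
Friis cascade:
  F = 1.306 + (1.127 − 1)/0.7656 + (1.977 − 1)/179.5 = 1.478
NF = 10 log₁₀(1.478) = 1.70 dB

1.70 dB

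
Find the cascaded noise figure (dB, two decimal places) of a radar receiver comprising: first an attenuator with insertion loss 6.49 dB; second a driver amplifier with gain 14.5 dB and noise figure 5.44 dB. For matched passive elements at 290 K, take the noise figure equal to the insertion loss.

Convert to linear (a loss of L dB is a gain of −L dB): F_i = 10^(NF_i/10), G_i = 10^(G_i,dB/10)
  Stage 1: F_1 = 10^(6.49/10) = 4.457, G_1 = 10^(−6.49/10) = 0.2244
  Stage 2: F_2 = 10^(5.44/10) = 3.499, G_2 = 10^(14.5/10) = 28.18
Friis cascade:
  F = 4.457 + (3.499 − 1)/0.2244 = 15.60
NF = 10 log₁₀(15.60) = 11.93 dB

11.93 dB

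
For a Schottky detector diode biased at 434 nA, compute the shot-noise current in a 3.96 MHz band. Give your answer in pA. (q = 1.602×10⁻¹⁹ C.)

742 pA

I_n = √(2qI·B)
2qI·B = 2 × 1.602×10⁻¹⁹ × 4.34×10⁻⁷ × 3.96×10⁶ = 5.51×10⁻¹⁹ A²
I_n = √(5.51×10⁻¹⁹) = 7.42×10⁻¹⁰ A = 742 pA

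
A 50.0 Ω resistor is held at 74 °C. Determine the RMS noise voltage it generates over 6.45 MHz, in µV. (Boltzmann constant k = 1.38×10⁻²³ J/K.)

2.49 µV

T = 74 °C + 273.15 = 347.15 K
V_n = √(4kTRB)
4kTRB = 4 × 1.38×10⁻²³ × 347.15 × 5.00×10¹ × 6.45×10⁶ = 6.18×10⁻¹² V²
V_n = √(6.18×10⁻¹²) = 2.49×10⁻⁶ V = 2.49 µV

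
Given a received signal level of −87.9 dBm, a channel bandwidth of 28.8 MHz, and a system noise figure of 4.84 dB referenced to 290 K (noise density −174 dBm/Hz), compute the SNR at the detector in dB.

Noise floor: N = −174 + 10 log₁₀(B) + NF
10 log₁₀(2.88×10⁷) = 74.59 dB
N = −174 + 74.59 + 4.84 = −94.57 dBm
SNR = P_sig − N = −87.9 − (−94.57) = 6.67 dB → 6.7 dB

6.7 dB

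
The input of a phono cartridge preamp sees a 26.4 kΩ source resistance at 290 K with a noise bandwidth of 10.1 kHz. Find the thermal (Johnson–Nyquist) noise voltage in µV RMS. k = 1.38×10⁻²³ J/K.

V_n = √(4kTRB)
4kTRB = 4 × 1.38×10⁻²³ × 290 × 2.64×10⁴ × 1.01×10⁴ = 4.27×10⁻¹² V²
V_n = √(4.27×10⁻¹²) = 2.07×10⁻⁶ V = 2.07 µV

2.07 µV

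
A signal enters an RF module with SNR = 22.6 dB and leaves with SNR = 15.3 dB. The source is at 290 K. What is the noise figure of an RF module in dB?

7.3 dB

NF (dB) = SNR_in(dB) − SNR_out(dB) when the source is at T₀
NF = 22.6 − 15.3 = 7.3 dB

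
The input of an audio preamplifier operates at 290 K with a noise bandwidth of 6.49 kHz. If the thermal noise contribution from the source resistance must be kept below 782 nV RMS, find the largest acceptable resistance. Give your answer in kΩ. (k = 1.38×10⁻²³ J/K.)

5.89 kΩ

Johnson–Nyquist: V_n = √(4kTRB) ⇒ R = V_n² / (4kTB)
4kTB = 4 × 1.38×10⁻²³ × 290 × 6.49×10³ = 1.04×10⁻¹⁶
R = (7.82×10⁻⁷)² / 1.04×10⁻¹⁶ = 5.89×10³ Ω = 5.89 kΩ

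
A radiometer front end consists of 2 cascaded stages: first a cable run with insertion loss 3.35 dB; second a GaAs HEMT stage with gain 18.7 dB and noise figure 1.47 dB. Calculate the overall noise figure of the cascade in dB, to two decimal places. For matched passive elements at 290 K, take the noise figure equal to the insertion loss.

4.82 dB

Convert to linear (a loss of L dB is a gain of −L dB): F_i = 10^(NF_i/10), G_i = 10^(G_i,dB/10)
  Stage 1: F_1 = 10^(3.35/10) = 2.163, G_1 = 10^(−3.35/10) = 0.4624
  Stage 2: F_2 = 10^(1.47/10) = 1.403, G_2 = 10^(18.7/10) = 74.13
Friis cascade:
  F = 2.163 + (1.403 − 1)/0.4624 = 3.034
NF = 10 log₁₀(3.034) = 4.82 dB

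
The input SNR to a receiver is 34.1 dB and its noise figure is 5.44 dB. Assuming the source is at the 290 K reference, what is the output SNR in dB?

By definition F = SNR_in/SNR_out, so in dB: SNR_out = SNR_in − NF
SNR_out = 34.1 − 5.44 = 28.66 dB

28.66 dB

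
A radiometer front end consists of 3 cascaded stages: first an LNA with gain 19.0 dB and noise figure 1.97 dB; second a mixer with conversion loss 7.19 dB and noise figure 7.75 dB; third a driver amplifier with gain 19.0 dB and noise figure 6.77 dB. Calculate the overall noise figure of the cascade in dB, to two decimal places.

2.75 dB

Convert to linear (a loss of L dB is a gain of −L dB): F_i = 10^(NF_i/10), G_i = 10^(G_i,dB/10)
  Stage 1: F_1 = 10^(1.97/10) = 1.574, G_1 = 10^(19.0/10) = 79.43
  Stage 2: F_2 = 10^(7.75/10) = 5.957, G_2 = 10^(−7.19/10) = 0.1910
  Stage 3: F_3 = 10^(6.77/10) = 4.753, G_3 = 10^(19.0/10) = 79.43
Friis cascade:
  F = 1.574 + (5.957 − 1)/79.43 + (4.753 − 1)/15.17 = 1.884
NF = 10 log₁₀(1.884) = 2.75 dB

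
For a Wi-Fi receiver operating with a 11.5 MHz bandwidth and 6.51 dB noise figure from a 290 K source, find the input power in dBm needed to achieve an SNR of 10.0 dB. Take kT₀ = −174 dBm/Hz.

−86.9 dBm

Sensitivity = −174 + 10 log₁₀(B) + NF + SNR_min
= −174 + 70.61 + 6.51 + 10.0
= −86.88 dBm → −86.9 dBm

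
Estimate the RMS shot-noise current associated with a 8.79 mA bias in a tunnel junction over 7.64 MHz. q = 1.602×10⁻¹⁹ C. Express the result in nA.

I_n = √(2qI·B)
2qI·B = 2 × 1.602×10⁻¹⁹ × 8.79×10⁻³ × 7.64×10⁶ = 2.15×10⁻¹⁴ A²
I_n = √(2.15×10⁻¹⁴) = 1.47×10⁻⁷ A = 147 nA

147 nA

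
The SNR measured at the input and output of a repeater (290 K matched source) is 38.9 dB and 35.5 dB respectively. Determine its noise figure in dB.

3.4 dB

NF (dB) = SNR_in(dB) − SNR_out(dB) when the source is at T₀
NF = 38.9 − 35.5 = 3.4 dB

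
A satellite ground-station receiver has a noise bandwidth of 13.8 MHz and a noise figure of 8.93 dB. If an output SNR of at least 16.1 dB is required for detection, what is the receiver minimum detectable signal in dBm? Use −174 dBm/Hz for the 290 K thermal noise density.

Sensitivity = −174 + 10 log₁₀(B) + NF + SNR_min
= −174 + 71.4 + 8.93 + 16.1
= −77.57 dBm → −77.6 dBm

−77.6 dBm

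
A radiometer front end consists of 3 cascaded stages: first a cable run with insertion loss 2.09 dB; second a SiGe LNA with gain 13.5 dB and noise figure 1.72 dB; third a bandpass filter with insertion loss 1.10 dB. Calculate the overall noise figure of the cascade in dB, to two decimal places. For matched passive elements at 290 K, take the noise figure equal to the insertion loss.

Convert to linear (a loss of L dB is a gain of −L dB): F_i = 10^(NF_i/10), G_i = 10^(G_i,dB/10)
  Stage 1: F_1 = 10^(2.09/10) = 1.618, G_1 = 10^(−2.09/10) = 0.6180
  Stage 2: F_2 = 10^(1.72/10) = 1.486, G_2 = 10^(13.5/10) = 22.39
  Stage 3: F_3 = 10^(1.10/10) = 1.288, G_3 = 10^(−1.10/10) = 0.7762
Friis cascade:
  F = 1.618 + (1.486 − 1)/0.6180 + (1.288 − 1)/13.84 = 2.425
NF = 10 log₁₀(2.425) = 3.85 dB

3.85 dB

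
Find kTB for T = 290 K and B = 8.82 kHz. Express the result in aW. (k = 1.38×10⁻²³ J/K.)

P_n = kTB = 1.38×10⁻²³ × 290 × 8.82×10³ = 3.53×10⁻¹⁷ W = 35.3 aW

35.3 aW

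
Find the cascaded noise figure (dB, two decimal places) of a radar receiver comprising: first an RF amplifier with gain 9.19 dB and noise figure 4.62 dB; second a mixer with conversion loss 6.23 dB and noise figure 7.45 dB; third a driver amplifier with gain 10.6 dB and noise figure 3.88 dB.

Convert to linear (a loss of L dB is a gain of −L dB): F_i = 10^(NF_i/10), G_i = 10^(G_i,dB/10)
  Stage 1: F_1 = 10^(4.62/10) = 2.897, G_1 = 10^(9.19/10) = 8.299
  Stage 2: F_2 = 10^(7.45/10) = 5.559, G_2 = 10^(−6.23/10) = 0.2382
  Stage 3: F_3 = 10^(3.88/10) = 2.443, G_3 = 10^(10.6/10) = 11.48
Friis cascade:
  F = 2.897 + (5.559 − 1)/8.299 + (2.443 − 1)/1.977 = 4.177
NF = 10 log₁₀(4.177) = 6.21 dB

6.21 dB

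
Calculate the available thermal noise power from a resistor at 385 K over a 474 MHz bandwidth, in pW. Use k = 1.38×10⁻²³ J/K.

P_n = kTB = 1.38×10⁻²³ × 385 × 4.74×10⁸ = 2.52×10⁻¹² W = 2.52 pW

2.52 pW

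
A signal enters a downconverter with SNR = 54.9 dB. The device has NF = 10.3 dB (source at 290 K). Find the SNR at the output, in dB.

44.6 dB

By definition F = SNR_in/SNR_out, so in dB: SNR_out = SNR_in − NF
SNR_out = 54.9 − 10.3 = 44.6 dB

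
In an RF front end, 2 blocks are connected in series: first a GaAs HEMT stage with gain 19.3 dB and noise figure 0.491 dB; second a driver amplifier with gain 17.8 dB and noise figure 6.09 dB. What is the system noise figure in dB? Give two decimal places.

Convert to linear (a loss of L dB is a gain of −L dB): F_i = 10^(NF_i/10), G_i = 10^(G_i,dB/10)
  Stage 1: F_1 = 10^(0.491/10) = 1.120, G_1 = 10^(19.3/10) = 85.11
  Stage 2: F_2 = 10^(6.09/10) = 4.064, G_2 = 10^(17.8/10) = 60.26
Friis cascade:
  F = 1.120 + (4.064 − 1)/85.11 = 1.156
NF = 10 log₁₀(1.156) = 0.63 dB

0.63 dB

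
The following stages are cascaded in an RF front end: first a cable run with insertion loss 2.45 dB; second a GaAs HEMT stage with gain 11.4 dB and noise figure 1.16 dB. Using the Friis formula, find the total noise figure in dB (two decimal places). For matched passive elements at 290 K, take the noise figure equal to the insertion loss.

3.61 dB

Convert to linear (a loss of L dB is a gain of −L dB): F_i = 10^(NF_i/10), G_i = 10^(G_i,dB/10)
  Stage 1: F_1 = 10^(2.45/10) = 1.758, G_1 = 10^(−2.45/10) = 0.5689
  Stage 2: F_2 = 10^(1.16/10) = 1.306, G_2 = 10^(11.4/10) = 13.80
Friis cascade:
  F = 1.758 + (1.306 − 1)/0.5689 = 2.296
NF = 10 log₁₀(2.296) = 3.61 dB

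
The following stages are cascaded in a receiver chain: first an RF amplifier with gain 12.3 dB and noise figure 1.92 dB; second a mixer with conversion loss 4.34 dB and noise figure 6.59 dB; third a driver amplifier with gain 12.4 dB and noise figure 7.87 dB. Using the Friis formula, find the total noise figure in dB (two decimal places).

Convert to linear (a loss of L dB is a gain of −L dB): F_i = 10^(NF_i/10), G_i = 10^(G_i,dB/10)
  Stage 1: F_1 = 10^(1.92/10) = 1.556, G_1 = 10^(12.3/10) = 16.98
  Stage 2: F_2 = 10^(6.59/10) = 4.560, G_2 = 10^(−4.34/10) = 0.3681
  Stage 3: F_3 = 10^(7.87/10) = 6.124, G_3 = 10^(12.4/10) = 17.38
Friis cascade:
  F = 1.556 + (4.560 − 1)/16.98 + (6.124 − 1)/6.252 = 2.585
NF = 10 log₁₀(2.585) = 4.12 dB

4.12 dB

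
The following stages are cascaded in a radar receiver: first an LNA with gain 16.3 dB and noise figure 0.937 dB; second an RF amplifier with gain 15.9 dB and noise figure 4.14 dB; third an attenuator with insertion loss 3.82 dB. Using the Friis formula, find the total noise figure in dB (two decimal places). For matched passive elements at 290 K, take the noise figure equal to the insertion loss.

1.07 dB

Convert to linear (a loss of L dB is a gain of −L dB): F_i = 10^(NF_i/10), G_i = 10^(G_i,dB/10)
  Stage 1: F_1 = 10^(0.937/10) = 1.241, G_1 = 10^(16.3/10) = 42.66
  Stage 2: F_2 = 10^(4.14/10) = 2.594, G_2 = 10^(15.9/10) = 38.90
  Stage 3: F_3 = 10^(3.82/10) = 2.410, G_3 = 10^(−3.82/10) = 0.4150
Friis cascade:
  F = 1.241 + (2.594 − 1)/42.66 + (2.410 − 1)/1660 = 1.279
NF = 10 log₁₀(1.279) = 1.07 dB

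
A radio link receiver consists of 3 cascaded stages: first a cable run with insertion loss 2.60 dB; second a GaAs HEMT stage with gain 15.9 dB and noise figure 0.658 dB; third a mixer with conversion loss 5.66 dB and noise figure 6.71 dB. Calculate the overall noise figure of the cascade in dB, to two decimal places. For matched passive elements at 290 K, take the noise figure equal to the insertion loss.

3.60 dB

Convert to linear (a loss of L dB is a gain of −L dB): F_i = 10^(NF_i/10), G_i = 10^(G_i,dB/10)
  Stage 1: F_1 = 10^(2.60/10) = 1.820, G_1 = 10^(−2.60/10) = 0.5495
  Stage 2: F_2 = 10^(0.658/10) = 1.164, G_2 = 10^(15.9/10) = 38.90
  Stage 3: F_3 = 10^(6.71/10) = 4.688, G_3 = 10^(−5.66/10) = 0.2716
Friis cascade:
  F = 1.820 + (1.164 − 1)/0.5495 + (4.688 − 1)/21.38 = 2.290
NF = 10 log₁₀(2.290) = 3.60 dB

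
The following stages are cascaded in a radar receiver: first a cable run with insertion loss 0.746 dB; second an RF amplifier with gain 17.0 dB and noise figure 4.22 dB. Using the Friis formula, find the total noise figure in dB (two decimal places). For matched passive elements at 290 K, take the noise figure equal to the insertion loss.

Convert to linear (a loss of L dB is a gain of −L dB): F_i = 10^(NF_i/10), G_i = 10^(G_i,dB/10)
  Stage 1: F_1 = 10^(0.746/10) = 1.187, G_1 = 10^(−0.746/10) = 0.8422
  Stage 2: F_2 = 10^(4.22/10) = 2.642, G_2 = 10^(17.0/10) = 50.12
Friis cascade:
  F = 1.187 + (2.642 − 1)/0.8422 = 3.138
NF = 10 log₁₀(3.138) = 4.97 dB

4.97 dB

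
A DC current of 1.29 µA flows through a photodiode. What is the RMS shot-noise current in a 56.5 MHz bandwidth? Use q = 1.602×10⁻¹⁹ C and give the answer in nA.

I_n = √(2qI·B)
2qI·B = 2 × 1.602×10⁻¹⁹ × 1.29×10⁻⁶ × 5.65×10⁷ = 2.34×10⁻¹⁷ A²
I_n = √(2.34×10⁻¹⁷) = 4.83×10⁻⁹ A = 4.83 nA

4.83 nA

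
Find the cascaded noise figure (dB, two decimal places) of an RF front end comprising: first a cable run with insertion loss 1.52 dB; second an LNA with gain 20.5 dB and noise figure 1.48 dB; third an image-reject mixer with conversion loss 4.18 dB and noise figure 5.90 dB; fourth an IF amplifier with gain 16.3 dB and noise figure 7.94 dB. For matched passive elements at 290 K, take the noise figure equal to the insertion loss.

Convert to linear (a loss of L dB is a gain of −L dB): F_i = 10^(NF_i/10), G_i = 10^(G_i,dB/10)
  Stage 1: F_1 = 10^(1.52/10) = 1.419, G_1 = 10^(−1.52/10) = 0.7047
  Stage 2: F_2 = 10^(1.48/10) = 1.406, G_2 = 10^(20.5/10) = 112.2
  Stage 3: F_3 = 10^(5.90/10) = 3.890, G_3 = 10^(−4.18/10) = 0.3819
  Stage 4: F_4 = 10^(7.94/10) = 6.223, G_4 = 10^(16.3/10) = 42.66
Friis cascade:
  F = 1.419 + (1.406 − 1)/0.7047 + (3.890 − 1)/79.07 + (6.223 − 1)/30.20 = 2.205
NF = 10 log₁₀(2.205) = 3.43 dB

3.43 dB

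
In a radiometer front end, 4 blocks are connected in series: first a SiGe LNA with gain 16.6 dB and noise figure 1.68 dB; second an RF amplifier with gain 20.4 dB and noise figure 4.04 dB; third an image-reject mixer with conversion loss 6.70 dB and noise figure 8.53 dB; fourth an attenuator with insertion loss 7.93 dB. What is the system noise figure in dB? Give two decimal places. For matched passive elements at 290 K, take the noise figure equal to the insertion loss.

1.80 dB

Convert to linear (a loss of L dB is a gain of −L dB): F_i = 10^(NF_i/10), G_i = 10^(G_i,dB/10)
  Stage 1: F_1 = 10^(1.68/10) = 1.472, G_1 = 10^(16.6/10) = 45.71
  Stage 2: F_2 = 10^(4.04/10) = 2.535, G_2 = 10^(20.4/10) = 109.6
  Stage 3: F_3 = 10^(8.53/10) = 7.129, G_3 = 10^(−6.70/10) = 0.2138
  Stage 4: F_4 = 10^(7.93/10) = 6.209, G_4 = 10^(−7.93/10) = 0.1611
Friis cascade:
  F = 1.472 + (2.535 − 1)/45.71 + (7.129 − 1)/5012 + (6.209 − 1)/1072 = 1.512
NF = 10 log₁₀(1.512) = 1.80 dB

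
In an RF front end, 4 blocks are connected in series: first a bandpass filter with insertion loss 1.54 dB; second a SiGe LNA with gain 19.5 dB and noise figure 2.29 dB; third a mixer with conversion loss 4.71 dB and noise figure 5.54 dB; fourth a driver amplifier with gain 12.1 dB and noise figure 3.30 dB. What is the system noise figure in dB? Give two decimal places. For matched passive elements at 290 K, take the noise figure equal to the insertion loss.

4.00 dB

Convert to linear (a loss of L dB is a gain of −L dB): F_i = 10^(NF_i/10), G_i = 10^(G_i,dB/10)
  Stage 1: F_1 = 10^(1.54/10) = 1.426, G_1 = 10^(−1.54/10) = 0.7015
  Stage 2: F_2 = 10^(2.29/10) = 1.694, G_2 = 10^(19.5/10) = 89.13
  Stage 3: F_3 = 10^(5.54/10) = 3.581, G_3 = 10^(−4.71/10) = 0.3381
  Stage 4: F_4 = 10^(3.30/10) = 2.138, G_4 = 10^(12.1/10) = 16.22
Friis cascade:
  F = 1.426 + (1.694 − 1)/0.7015 + (3.581 − 1)/62.52 + (2.138 − 1)/21.13 = 2.511
NF = 10 log₁₀(2.511) = 4.00 dB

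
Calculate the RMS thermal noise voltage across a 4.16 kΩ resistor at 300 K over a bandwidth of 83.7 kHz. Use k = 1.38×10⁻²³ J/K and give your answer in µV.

V_n = √(4kTRB)
4kTRB = 4 × 1.38×10⁻²³ × 300 × 4.16×10³ × 8.37×10⁴ = 5.77×10⁻¹² V²
V_n = √(5.77×10⁻¹²) = 2.40×10⁻⁶ V = 2.40 µV

2.40 µV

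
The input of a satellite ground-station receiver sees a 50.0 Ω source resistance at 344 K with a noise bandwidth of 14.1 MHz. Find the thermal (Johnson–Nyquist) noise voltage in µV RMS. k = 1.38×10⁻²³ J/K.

3.66 µV

V_n = √(4kTRB)
4kTRB = 4 × 1.38×10⁻²³ × 344 × 5.00×10¹ × 1.41×10⁷ = 1.34×10⁻¹¹ V²
V_n = √(1.34×10⁻¹¹) = 3.66×10⁻⁶ V = 3.66 µV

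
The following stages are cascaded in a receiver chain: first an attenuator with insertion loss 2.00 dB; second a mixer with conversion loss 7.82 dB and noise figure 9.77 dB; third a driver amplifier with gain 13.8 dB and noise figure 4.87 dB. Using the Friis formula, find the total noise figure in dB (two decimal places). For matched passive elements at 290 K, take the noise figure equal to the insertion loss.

Convert to linear (a loss of L dB is a gain of −L dB): F_i = 10^(NF_i/10), G_i = 10^(G_i,dB/10)
  Stage 1: F_1 = 10^(2.00/10) = 1.585, G_1 = 10^(−2.00/10) = 0.6310
  Stage 2: F_2 = 10^(9.77/10) = 9.484, G_2 = 10^(−7.82/10) = 0.1652
  Stage 3: F_3 = 10^(4.87/10) = 3.069, G_3 = 10^(13.8/10) = 23.99
Friis cascade:
  F = 1.585 + (9.484 − 1)/0.6310 + (3.069 − 1)/0.1042 = 34.88
NF = 10 log₁₀(34.88) = 15.43 dB

15.43 dB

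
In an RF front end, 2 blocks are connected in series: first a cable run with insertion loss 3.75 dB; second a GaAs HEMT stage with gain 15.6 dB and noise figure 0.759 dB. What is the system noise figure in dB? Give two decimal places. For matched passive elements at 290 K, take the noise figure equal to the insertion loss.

Convert to linear (a loss of L dB is a gain of −L dB): F_i = 10^(NF_i/10), G_i = 10^(G_i,dB/10)
  Stage 1: F_1 = 10^(3.75/10) = 2.371, G_1 = 10^(−3.75/10) = 0.4217
  Stage 2: F_2 = 10^(0.759/10) = 1.191, G_2 = 10^(15.6/10) = 36.31
Friis cascade:
  F = 2.371 + (1.191 − 1)/0.4217 = 2.824
NF = 10 log₁₀(2.824) = 4.51 dB

4.51 dB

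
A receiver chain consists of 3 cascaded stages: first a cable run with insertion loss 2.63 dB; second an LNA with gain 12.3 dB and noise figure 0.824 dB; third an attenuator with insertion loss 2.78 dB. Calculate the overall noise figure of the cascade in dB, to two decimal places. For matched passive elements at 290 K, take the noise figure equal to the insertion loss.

Convert to linear (a loss of L dB is a gain of −L dB): F_i = 10^(NF_i/10), G_i = 10^(G_i,dB/10)
  Stage 1: F_1 = 10^(2.63/10) = 1.832, G_1 = 10^(−2.63/10) = 0.5458
  Stage 2: F_2 = 10^(0.824/10) = 1.209, G_2 = 10^(12.3/10) = 16.98
  Stage 3: F_3 = 10^(2.78/10) = 1.897, G_3 = 10^(−2.78/10) = 0.5272
Friis cascade:
  F = 1.832 + (1.209 − 1)/0.5458 + (1.897 − 1)/9.268 = 2.312
NF = 10 log₁₀(2.312) = 3.64 dB

3.64 dB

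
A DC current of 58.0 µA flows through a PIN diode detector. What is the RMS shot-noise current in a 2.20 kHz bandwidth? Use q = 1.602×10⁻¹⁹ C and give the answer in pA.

202 pA

I_n = √(2qI·B)
2qI·B = 2 × 1.602×10⁻¹⁹ × 5.80×10⁻⁵ × 2.20×10³ = 4.09×10⁻²⁰ A²
I_n = √(4.09×10⁻²⁰) = 2.02×10⁻¹⁰ A = 202 pA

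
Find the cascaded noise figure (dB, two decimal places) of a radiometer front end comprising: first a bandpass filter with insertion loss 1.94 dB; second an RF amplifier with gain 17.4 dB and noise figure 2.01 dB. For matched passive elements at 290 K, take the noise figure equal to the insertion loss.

Convert to linear (a loss of L dB is a gain of −L dB): F_i = 10^(NF_i/10), G_i = 10^(G_i,dB/10)
  Stage 1: F_1 = 10^(1.94/10) = 1.563, G_1 = 10^(−1.94/10) = 0.6397
  Stage 2: F_2 = 10^(2.01/10) = 1.589, G_2 = 10^(17.4/10) = 54.95
Friis cascade:
  F = 1.563 + (1.589 − 1)/0.6397 = 2.483
NF = 10 log₁₀(2.483) = 3.95 dB

3.95 dB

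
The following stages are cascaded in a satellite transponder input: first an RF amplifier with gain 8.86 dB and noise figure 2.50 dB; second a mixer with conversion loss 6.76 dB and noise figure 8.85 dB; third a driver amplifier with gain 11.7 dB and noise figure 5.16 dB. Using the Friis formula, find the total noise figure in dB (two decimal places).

6.08 dB

Convert to linear (a loss of L dB is a gain of −L dB): F_i = 10^(NF_i/10), G_i = 10^(G_i,dB/10)
  Stage 1: F_1 = 10^(2.50/10) = 1.778, G_1 = 10^(8.86/10) = 7.691
  Stage 2: F_2 = 10^(8.85/10) = 7.674, G_2 = 10^(−6.76/10) = 0.2109
  Stage 3: F_3 = 10^(5.16/10) = 3.281, G_3 = 10^(11.7/10) = 14.79
Friis cascade:
  F = 1.778 + (7.674 − 1)/7.691 + (3.281 − 1)/1.622 = 4.052
NF = 10 log₁₀(4.052) = 6.08 dB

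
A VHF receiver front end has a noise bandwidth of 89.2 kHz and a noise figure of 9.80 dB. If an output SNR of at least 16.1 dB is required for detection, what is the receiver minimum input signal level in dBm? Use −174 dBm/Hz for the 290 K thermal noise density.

−98.6 dBm

Sensitivity = −174 + 10 log₁₀(B) + NF + SNR_min
= −174 + 49.5 + 9.80 + 16.1
= −98.60 dBm → −98.6 dBm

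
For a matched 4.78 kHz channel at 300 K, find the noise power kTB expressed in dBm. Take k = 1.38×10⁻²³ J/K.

P_n = kTB = 1.38×10⁻²³ × 300 × 4.78×10³ = 1.98×10⁻¹⁷ W
In dBm: 10 log₁₀(1.98×10⁻¹⁷ / 10⁻³) = −137.0 dBm

−137.0 dBm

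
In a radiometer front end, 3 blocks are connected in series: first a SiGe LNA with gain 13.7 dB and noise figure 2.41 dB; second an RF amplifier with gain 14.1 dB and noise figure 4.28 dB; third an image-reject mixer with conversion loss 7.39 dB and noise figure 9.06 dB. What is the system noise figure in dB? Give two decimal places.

2.61 dB

Convert to linear (a loss of L dB is a gain of −L dB): F_i = 10^(NF_i/10), G_i = 10^(G_i,dB/10)
  Stage 1: F_1 = 10^(2.41/10) = 1.742, G_1 = 10^(13.7/10) = 23.44
  Stage 2: F_2 = 10^(4.28/10) = 2.679, G_2 = 10^(14.1/10) = 25.70
  Stage 3: F_3 = 10^(9.06/10) = 8.054, G_3 = 10^(−7.39/10) = 0.1824
Friis cascade:
  F = 1.742 + (2.679 − 1)/23.44 + (8.054 − 1)/602.6 = 1.825
NF = 10 log₁₀(1.825) = 2.61 dB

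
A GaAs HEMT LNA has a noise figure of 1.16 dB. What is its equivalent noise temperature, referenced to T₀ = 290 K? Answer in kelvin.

88.8 K

F = 10^(1.16/10) = 1.30617
T_e = (F − 1)·T₀ = (1.30617 − 1) × 290 = 88.8 K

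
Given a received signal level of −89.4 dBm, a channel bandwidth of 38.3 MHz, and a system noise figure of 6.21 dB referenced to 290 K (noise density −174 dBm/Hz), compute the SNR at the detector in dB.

2.6 dB

Noise floor: N = −174 + 10 log₁₀(B) + NF
10 log₁₀(3.83×10⁷) = 75.83 dB
N = −174 + 75.83 + 6.21 = −91.96 dBm
SNR = P_sig − N = −89.4 − (−91.96) = 2.56 dB → 2.6 dB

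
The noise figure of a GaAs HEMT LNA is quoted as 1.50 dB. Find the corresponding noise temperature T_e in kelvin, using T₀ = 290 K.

F = 10^(1.50/10) = 1.41254
T_e = (F − 1)·T₀ = (1.41254 − 1) × 290 = 120 K

120 K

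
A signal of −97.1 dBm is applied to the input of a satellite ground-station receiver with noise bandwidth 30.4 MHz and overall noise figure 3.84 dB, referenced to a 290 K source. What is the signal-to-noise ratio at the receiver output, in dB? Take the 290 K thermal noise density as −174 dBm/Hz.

Noise floor: N = −174 + 10 log₁₀(B) + NF
10 log₁₀(3.04×10⁷) = 74.83 dB
N = −174 + 74.83 + 3.84 = −95.33 dBm
SNR = P_sig − N = −97.1 − (−95.33) = −1.77 dB → −1.8 dB

−1.8 dB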